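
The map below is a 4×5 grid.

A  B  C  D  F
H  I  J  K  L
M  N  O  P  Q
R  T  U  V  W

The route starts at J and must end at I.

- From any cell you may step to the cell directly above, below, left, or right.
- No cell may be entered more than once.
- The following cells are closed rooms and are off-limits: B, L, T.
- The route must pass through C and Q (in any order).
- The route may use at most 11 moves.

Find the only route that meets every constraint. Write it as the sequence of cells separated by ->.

Any route must reach C and Q and still end at I within 11 moves, so the order of the required stops is forced.
Route from J: up 1 to C, right 1 to D, down 2 to P, right 1 to Q, down 1 to W, left 2 to U, up 1 to O, left 1 to N, up 1 to I — 11 moves in all.
Check: all required cells visited; 11 ≤ 11 moves.

J -> C -> D -> K -> P -> Q -> W -> V -> U -> O -> N -> I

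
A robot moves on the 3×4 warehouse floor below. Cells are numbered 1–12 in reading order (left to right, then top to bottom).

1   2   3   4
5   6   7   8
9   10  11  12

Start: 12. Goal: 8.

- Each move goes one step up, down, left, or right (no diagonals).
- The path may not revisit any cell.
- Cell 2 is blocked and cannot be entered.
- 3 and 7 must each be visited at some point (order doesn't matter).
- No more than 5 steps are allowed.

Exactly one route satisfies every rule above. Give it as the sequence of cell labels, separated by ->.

The 5-move cap with required stops at 3, 7 leaves no slack for detours.
Route from 12: left to 11, 2× up (reaching 3), right to 4, down to 8 — 5 moves in all.
Check: all required cells visited; 5 ≤ 5 moves.

12 -> 11 -> 7 -> 3 -> 4 -> 8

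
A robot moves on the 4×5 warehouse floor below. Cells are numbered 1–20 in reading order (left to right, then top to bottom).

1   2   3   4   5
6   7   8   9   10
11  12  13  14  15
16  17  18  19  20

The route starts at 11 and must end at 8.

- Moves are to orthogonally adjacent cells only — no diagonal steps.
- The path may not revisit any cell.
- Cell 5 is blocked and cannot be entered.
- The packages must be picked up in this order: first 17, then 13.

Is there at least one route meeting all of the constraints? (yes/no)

One route that works: 11 → 16 → 17 → 12 → 13 → 8.

yes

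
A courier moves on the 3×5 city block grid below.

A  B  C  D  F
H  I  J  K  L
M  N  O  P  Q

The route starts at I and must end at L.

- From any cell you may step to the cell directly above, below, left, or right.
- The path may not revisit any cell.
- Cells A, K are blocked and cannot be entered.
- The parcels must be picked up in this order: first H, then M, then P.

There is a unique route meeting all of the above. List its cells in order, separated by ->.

I -> H -> M -> N -> O -> P -> Q -> L

The waypoints must appear in the order H, M, P, with no cell reused.
Route from I: left to H, down to M, 4× right (reaching Q), up to L — 7 moves in all.
Check: order respected (H at step 1, M at step 2, P at step 5).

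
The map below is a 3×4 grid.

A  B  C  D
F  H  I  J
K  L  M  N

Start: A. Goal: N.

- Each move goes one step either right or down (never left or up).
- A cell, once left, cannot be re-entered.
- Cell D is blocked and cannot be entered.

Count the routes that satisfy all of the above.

9

A right/down-only route from A to N makes exactly 2 down-moves and 3 right-moves in some order.
With no other constraints that would be C(5,2) = 10 routes.
Subtract routes through each blocked cell (inclusion–exclusion for overlaps): − through D: 1 → 9.
That gives 9 routes.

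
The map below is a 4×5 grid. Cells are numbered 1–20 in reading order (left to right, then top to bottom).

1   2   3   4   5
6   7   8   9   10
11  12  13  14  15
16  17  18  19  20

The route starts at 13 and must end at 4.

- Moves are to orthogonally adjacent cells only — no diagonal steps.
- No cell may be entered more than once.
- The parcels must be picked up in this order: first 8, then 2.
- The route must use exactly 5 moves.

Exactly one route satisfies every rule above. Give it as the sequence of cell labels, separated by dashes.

The waypoints must appear in the order 8, 2, with no cell reused.
Route from 13: up to 8, left to 7, up to 2, 2× right (reaching 4) — 5 moves in all.
Check: order respected (8 at step 1, 2 at step 3); 5 moves as required.

13 - 8 - 7 - 2 - 3 - 4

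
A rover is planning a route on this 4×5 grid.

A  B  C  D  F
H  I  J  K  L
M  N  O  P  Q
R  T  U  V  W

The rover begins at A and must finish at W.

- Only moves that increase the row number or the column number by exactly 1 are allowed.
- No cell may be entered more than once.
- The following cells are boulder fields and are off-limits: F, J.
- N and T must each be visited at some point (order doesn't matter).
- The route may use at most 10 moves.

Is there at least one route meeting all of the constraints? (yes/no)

yes

One route that works: A → H → M → N → T → U → V → W.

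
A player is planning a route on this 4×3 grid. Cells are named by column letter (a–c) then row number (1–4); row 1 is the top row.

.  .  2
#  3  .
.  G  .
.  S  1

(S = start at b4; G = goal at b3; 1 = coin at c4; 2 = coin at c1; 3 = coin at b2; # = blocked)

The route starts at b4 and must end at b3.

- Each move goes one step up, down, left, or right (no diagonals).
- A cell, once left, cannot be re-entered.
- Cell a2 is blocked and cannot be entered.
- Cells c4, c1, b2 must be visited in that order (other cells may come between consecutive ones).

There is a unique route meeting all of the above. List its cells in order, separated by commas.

The waypoints must appear in the order c4, c1, b2, with no cell reused.
Route from b4: right to c4, 3× up (reaching c1), left to b1, 2× down (reaching b3) — 7 moves in all.
Check: order respected (1 at step 1, 2 at step 4, 3 at step 6).

b4, c4, c3, c2, c1, b1, b2, b3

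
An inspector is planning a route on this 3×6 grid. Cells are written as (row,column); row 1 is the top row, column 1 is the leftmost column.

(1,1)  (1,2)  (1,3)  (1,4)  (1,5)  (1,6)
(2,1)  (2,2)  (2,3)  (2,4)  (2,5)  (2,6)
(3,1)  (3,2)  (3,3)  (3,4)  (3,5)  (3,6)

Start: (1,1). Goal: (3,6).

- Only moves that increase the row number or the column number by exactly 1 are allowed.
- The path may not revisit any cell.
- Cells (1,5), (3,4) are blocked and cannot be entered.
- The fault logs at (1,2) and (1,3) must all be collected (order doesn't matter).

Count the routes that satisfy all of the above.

A right/down-only route from (1,1) to (3,6) makes exactly 2 down-moves and 5 right-moves in some order.
With no other constraints that would be C(7,2) = 21 routes.
A monotone route can only reach the required cells in the order (1,2), (1,3), so split there and multiply the segment counts (each segment already excludes blocked cells): (1,1)→(1,2): 1; (1,2)→(1,3): 1; (1,3)→(3,6): 4; product = 4.
That gives 4 routes.

4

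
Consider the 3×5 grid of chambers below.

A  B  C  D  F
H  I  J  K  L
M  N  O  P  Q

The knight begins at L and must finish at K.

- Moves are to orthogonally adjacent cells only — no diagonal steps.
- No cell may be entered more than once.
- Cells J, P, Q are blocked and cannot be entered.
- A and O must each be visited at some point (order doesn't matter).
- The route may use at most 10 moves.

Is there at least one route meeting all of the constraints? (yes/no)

O must be visited but has only one open neighbour (N), and it is neither the start nor the goal — the route would have to enter and leave through N, re-entering it.

no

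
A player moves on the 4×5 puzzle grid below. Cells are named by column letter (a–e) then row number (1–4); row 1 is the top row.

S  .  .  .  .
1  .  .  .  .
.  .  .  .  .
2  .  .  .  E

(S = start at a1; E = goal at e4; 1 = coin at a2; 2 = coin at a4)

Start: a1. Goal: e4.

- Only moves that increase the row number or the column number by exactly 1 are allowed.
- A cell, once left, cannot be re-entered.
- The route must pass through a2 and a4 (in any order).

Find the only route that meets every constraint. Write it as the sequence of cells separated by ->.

Moves only go right or down, so the column and row indices never decrease.
Route from a1: 3× down (reaching a4), 4× right (reaching e4) — 7 moves in all.
Check: all required cells visited.

a1 -> a2 -> a3 -> a4 -> b4 -> c4 -> d4 -> e4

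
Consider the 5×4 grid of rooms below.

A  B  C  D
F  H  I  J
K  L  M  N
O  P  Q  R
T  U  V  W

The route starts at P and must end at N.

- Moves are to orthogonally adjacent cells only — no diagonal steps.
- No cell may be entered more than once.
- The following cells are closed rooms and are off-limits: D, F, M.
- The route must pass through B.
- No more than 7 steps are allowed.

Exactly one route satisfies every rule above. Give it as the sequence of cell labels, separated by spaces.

Any route must reach B and still end at N within 7 moves, so the order of the required stops is forced.
Route from P: 3× up (reaching B), right to C, down to I, right to J, down to N — 7 moves in all.
Check: all required cells visited; 7 ≤ 7 moves.

P L H B C I J N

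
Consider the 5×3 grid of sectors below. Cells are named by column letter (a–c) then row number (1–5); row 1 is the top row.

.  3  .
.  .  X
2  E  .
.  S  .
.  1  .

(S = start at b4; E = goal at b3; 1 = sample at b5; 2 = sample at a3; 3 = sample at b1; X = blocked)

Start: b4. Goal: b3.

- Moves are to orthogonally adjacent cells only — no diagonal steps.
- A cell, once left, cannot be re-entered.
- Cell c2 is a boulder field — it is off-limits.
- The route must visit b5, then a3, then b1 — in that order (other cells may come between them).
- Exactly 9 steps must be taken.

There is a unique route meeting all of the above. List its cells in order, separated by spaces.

The waypoints must appear in the order b5, a3, b1, with no cell reused.
Route from b4: down 1 to b5, left 1 to a5, up 4 to a1, right 1 to b1, down 2 to b3 — 9 moves in all.
Check: order respected (1 at step 1, 2 at step 4, 3 at step 7); 9 moves as required.

b4 b5 a5 a4 a3 a2 a1 b1 b2 b3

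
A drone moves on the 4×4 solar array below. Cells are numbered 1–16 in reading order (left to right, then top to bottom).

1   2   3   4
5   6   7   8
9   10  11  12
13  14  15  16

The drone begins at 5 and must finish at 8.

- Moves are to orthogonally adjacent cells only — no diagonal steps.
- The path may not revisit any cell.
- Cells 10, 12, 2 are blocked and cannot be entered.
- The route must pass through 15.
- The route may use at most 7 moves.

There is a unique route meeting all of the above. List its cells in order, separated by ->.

Any route must reach 15 and still end at 8 within 7 moves, so the order of the required stops is forced.
Route from 5: 2× down (reaching 13), 2× right (reaching 15), 2× up (reaching 7), right to 8 — 7 moves in all.
Check: all required cells visited; 7 ≤ 7 moves.

5 -> 9 -> 13 -> 14 -> 15 -> 11 -> 7 -> 8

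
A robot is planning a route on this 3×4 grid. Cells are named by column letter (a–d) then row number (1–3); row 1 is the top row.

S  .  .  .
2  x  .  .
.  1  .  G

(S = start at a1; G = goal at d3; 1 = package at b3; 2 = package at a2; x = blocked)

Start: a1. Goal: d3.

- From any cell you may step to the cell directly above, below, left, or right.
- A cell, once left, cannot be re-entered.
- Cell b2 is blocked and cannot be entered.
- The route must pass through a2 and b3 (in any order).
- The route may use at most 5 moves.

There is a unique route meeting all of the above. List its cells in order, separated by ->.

a1 -> a2 -> a3 -> b3 -> c3 -> d3

The budget equals the shortest possible length, so every move has to be on a shortest route through the required cells.
Route from a1: 2× down (reaching a3), 3× right (reaching d3) — 5 moves in all.
Check: all required cells visited; 5 ≤ 5 moves.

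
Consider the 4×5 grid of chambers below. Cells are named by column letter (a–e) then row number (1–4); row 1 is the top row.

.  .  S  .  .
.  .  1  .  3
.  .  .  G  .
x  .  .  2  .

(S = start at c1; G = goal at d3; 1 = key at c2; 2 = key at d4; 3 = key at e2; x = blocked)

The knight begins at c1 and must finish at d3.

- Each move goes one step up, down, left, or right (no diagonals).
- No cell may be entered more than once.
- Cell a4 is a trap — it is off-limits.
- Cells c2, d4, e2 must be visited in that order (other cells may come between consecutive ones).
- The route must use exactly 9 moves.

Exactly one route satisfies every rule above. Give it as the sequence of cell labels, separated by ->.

The waypoints must appear in the order c2, d4, e2, with no cell reused.
Route from c1: down 3 to c4, right 2 to e4, up 2 to e2, left 1 to d2, down 1 to d3 — 9 moves in all.
Check: order respected (1 at step 1, 2 at step 4, 3 at step 7); 9 moves as required.

c1 -> c2 -> c3 -> c4 -> d4 -> e4 -> e3 -> e2 -> d2 -> d3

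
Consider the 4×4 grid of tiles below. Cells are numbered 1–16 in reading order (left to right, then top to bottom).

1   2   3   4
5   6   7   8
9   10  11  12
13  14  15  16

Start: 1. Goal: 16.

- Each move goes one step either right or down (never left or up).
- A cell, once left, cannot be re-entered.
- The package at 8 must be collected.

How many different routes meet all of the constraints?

A right/down-only route from 1 to 16 makes exactly 3 down-moves and 3 right-moves in some order.
With no other constraints that would be C(6,3) = 20 routes.
Split at 8 and multiply the segment counts: 1→8: 4; 8→16: 1; product = 4.
That gives 4 routes.

4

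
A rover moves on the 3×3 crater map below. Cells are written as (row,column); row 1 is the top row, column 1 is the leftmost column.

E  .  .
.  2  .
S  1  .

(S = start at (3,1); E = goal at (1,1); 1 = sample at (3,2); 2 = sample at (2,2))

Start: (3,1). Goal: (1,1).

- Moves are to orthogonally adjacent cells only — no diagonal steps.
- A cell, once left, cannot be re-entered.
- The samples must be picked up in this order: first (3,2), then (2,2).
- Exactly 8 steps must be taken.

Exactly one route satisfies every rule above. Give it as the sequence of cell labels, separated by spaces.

(3,1) (3,2) (3,3) (2,3) (1,3) (1,2) (2,2) (2,1) (1,1)

The waypoints must appear in the order (3,2), (2,2), with no cell reused.
Route from (3,1): right 2 to (3,3), up 2 to (1,3), left 1 to (1,2), down 1 to (2,2), left 1 to (2,1), up 1 to (1,1) — 8 moves in all.
Check: order respected (1 at step 1, 2 at step 6); 8 moves as required.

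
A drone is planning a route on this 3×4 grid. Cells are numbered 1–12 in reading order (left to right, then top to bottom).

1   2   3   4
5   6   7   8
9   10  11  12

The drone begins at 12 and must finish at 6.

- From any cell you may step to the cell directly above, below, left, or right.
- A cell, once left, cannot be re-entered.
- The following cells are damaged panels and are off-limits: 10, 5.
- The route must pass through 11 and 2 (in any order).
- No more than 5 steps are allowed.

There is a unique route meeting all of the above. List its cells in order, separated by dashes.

12 - 11 - 7 - 3 - 2 - 6

The budget equals the shortest possible length, so every move has to be on a shortest route through the required cells.
Route from 12: left to 11, 2× up (reaching 3), left to 2, down to 6 — 5 moves in all.
Check: all required cells visited; 5 ≤ 5 moves.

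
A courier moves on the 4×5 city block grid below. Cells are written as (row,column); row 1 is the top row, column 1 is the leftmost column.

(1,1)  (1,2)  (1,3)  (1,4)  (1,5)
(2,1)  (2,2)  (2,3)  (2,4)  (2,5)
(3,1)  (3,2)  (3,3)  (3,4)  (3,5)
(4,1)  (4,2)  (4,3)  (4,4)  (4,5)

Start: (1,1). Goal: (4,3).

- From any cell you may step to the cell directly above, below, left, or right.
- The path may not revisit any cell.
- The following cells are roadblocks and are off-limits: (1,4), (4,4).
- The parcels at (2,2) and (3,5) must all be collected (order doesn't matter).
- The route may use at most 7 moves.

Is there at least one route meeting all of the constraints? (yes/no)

no

Even ignoring the no-revisit rule, getting from (1,1) to (4,3), taking the cheapest ordering (1,1) → (2,2) → (3,5) → (4,3) needs at least 2 + 4 + 3 = 9 moves (Manhattan distance per leg), which exceeds the 7-move limit.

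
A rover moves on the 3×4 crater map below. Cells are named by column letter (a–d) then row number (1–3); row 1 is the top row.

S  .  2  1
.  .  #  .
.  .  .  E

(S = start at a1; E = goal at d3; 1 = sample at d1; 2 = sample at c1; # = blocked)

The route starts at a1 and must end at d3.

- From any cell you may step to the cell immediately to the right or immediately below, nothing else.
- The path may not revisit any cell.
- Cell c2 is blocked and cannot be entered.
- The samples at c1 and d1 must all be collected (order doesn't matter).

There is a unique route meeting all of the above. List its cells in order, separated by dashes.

a1 - b1 - c1 - d1 - d2 - d3

Moves only go right or down, so the column and row indices never decrease.
Route from a1: 3× right (reaching d1), 2× down (reaching d3) — 5 moves in all.
Check: all required cells visited.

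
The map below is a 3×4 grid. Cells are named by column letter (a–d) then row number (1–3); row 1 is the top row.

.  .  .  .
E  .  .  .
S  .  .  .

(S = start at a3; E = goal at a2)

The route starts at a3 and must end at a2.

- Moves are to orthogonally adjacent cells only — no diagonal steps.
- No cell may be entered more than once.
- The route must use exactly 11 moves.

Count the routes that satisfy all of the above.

2

Need simple routes of exactly 11 moves from a3 to a2 (Manhattan distance 1, so 5 moves are spent on a detour and 5 undoing it).
Enumerating: a3 b3 b2 c2 c3 d3 d2 d1 c1 b1 a1 a2 | a3 b3 c3 d3 d2 d1 c1 c2 b2 b1 a1 a2.
That gives 2 routes.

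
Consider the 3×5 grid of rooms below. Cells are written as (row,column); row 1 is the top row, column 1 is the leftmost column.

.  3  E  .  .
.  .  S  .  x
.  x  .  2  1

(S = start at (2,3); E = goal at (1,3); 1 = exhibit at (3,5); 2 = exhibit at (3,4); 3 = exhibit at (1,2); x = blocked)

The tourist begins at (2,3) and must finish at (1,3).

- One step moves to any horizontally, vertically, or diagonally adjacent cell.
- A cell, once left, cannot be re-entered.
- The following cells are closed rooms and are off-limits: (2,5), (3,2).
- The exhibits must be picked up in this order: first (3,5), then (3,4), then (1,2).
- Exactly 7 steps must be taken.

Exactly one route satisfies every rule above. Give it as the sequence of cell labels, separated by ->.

(2,3) -> (2,4) -> (3,5) -> (3,4) -> (3,3) -> (2,2) -> (1,2) -> (1,3)

The waypoints must appear in the order (3,5), (3,4), (1,2), with no cell reused.
Route from (2,3): right 1 to (2,4), down-right 1 to (3,5), left 2 to (3,3), up-left 1 to (2,2), up 1 to (1,2), right 1 to (1,3) — 7 moves in all.
Check: order respected (1 at step 2, 2 at step 3, 3 at step 6); 7 moves as required.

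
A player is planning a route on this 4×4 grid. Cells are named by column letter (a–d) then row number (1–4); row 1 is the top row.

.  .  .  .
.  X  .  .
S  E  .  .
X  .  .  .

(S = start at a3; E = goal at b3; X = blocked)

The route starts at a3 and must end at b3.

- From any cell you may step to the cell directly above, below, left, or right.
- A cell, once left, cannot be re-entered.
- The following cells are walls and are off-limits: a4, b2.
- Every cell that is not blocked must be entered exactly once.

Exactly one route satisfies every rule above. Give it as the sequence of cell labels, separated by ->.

Need to visit all 14 open cells exactly once, starting at a3 and ending at b3.
Cell d4 has only two open neighbours (d3 and c4), so the path must pass straight through it: one of those is the cell it's entered from and the other is where it exits.
Route from a3: up 2 to a1, right 3 to d1, down 1 to d2, left 1 to c2, down 1 to c3, right 1 to d3, down 1 to d4, left 2 to b4, up 1 to b3 — 13 moves in all.
Check: all 14 open cells covered.

a3 -> a2 -> a1 -> b1 -> c1 -> d1 -> d2 -> c2 -> c3 -> d3 -> d4 -> c4 -> b4 -> b3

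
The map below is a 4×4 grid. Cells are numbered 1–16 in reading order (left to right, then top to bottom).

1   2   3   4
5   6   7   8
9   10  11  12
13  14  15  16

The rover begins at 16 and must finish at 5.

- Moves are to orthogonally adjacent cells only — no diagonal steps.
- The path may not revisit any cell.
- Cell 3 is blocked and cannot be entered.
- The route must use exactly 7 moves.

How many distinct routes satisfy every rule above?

Need simple routes of exactly 7 moves from 16 to 5 (Manhattan distance 5, so 1 moves are spent on a detour and 1 undoing it).
Branch systematically from the start, pruning whenever the remaining move budget drops below the Manhattan distance to 5 or differs from it in parity. Grouping the completions by first move — via 12: 11; via 15: 8 — and summing: 11 + 8 = 19.
That gives 19 routes.

19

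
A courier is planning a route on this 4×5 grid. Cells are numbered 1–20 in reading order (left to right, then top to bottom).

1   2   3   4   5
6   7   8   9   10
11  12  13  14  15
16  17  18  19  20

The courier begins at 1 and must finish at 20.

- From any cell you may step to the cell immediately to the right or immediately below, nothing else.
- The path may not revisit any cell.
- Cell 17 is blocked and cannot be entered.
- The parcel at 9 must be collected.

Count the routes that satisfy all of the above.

12

A right/down-only route from 1 to 20 makes exactly 3 down-moves and 4 right-moves in some order.
With no other constraints that would be C(7,3) = 35 routes.
Split at 9 and multiply the segment counts (each segment already excludes blocked cells): 1→9: 4; 9→20: 3; product = 12.
That gives 12 routes.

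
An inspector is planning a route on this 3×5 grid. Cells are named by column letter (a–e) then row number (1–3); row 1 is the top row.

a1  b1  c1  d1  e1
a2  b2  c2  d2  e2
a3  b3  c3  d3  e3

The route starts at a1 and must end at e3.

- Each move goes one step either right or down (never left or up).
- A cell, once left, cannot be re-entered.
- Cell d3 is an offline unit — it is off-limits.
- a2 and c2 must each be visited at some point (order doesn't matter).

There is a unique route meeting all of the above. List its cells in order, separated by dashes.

a1 - a2 - b2 - c2 - d2 - e2 - e3

Moves only go right or down, so the column and row indices never decrease.
Route from a1: down to a2, 4× right (reaching e2), down to e3 — 6 moves in all.
Check: all required cells visited.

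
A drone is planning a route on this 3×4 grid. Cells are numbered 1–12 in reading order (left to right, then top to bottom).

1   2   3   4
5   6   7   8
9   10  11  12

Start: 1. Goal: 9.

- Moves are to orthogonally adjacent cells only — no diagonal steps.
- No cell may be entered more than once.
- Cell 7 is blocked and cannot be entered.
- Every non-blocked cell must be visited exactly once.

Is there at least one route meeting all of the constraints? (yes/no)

One route that works: 1 → 5 → 6 → 2 → 3 → 4 → 8 → 12 → 11 → 10 → 9.

yes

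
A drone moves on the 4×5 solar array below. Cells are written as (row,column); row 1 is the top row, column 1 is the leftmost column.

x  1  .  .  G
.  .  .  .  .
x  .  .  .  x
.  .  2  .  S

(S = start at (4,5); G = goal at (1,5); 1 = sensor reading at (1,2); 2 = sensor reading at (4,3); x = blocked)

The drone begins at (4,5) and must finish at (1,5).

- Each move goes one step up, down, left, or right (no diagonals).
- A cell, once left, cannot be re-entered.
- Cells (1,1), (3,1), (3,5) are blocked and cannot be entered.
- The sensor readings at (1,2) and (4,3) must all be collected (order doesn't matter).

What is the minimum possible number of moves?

9

Any route passes through (1,2) and (4,3) in some order between (4,5) and (1,5). Summing Manhattan distances along each leg and taking the cheapest ordering ((4,5) → (4,3) → (1,2) → (1,5)) gives a lower bound of 2 + 4 + 3 = 9 moves.
A route of 9 moves achieves this: (4,5) → (4,4) → (4,3) → (3,3) → (2,3) → (2,2) → (1,2) → (1,3) → (1,4) → (1,5).
Since 9 matches the lower bound, it is optimal.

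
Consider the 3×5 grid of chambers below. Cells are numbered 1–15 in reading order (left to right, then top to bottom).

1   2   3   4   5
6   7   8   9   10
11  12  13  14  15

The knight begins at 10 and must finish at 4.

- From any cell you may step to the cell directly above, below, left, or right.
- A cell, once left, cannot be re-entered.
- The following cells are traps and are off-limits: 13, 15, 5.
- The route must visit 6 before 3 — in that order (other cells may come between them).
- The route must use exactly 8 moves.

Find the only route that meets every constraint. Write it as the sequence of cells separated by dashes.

10 - 9 - 8 - 7 - 6 - 1 - 2 - 3 - 4

The waypoints must appear in the order 6, 3, with no cell reused.
Route from 10: left 4 to 6, up 1 to 1, right 3 to 4 — 8 moves in all.
Check: order respected (6 at step 4, 3 at step 7); 8 moves as required.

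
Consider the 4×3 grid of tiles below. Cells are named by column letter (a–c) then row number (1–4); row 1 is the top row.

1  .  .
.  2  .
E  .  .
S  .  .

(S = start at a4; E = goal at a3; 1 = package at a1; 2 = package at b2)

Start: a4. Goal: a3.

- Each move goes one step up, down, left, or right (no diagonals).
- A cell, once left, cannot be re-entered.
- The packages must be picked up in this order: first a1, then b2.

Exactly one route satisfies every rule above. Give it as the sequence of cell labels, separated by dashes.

The waypoints must appear in the order a1, b2, with no cell reused.
Route from a4: right 2 to c4, up 3 to c1, left 2 to a1, down 1 to a2, right 1 to b2, down 1 to b3, left 1 to a3 — 11 moves in all.
Check: order respected (1 at step 7, 2 at step 9).

a4 - b4 - c4 - c3 - c2 - c1 - b1 - a1 - a2 - b2 - b3 - a3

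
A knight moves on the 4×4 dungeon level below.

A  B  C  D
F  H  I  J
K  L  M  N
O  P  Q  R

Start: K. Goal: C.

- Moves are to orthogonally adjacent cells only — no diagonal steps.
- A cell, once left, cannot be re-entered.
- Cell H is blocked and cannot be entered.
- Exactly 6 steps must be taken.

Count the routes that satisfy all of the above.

Need simple routes of exactly 6 moves from K to C (Manhattan distance 4, so 1 moves are spent on a detour and 1 undoing it).
Enumerating: K O P L M I C | K O P Q M I C | K L P Q M I C | K L M I J D C | K L M N J D C | K L M N J I C.
That gives 6 routes.

6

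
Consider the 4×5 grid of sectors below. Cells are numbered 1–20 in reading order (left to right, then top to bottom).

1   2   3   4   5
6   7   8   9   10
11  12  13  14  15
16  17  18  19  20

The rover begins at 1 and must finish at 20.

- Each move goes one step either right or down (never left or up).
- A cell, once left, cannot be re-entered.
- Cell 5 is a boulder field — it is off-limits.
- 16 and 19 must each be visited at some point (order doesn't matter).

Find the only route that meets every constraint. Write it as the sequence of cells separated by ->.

Moves only go right or down, so the column and row indices never decrease.
Route from 1: down 3 to 16, right 4 to 20 — 7 moves in all.
Check: all required cells visited.

1 -> 6 -> 11 -> 16 -> 17 -> 18 -> 19 -> 20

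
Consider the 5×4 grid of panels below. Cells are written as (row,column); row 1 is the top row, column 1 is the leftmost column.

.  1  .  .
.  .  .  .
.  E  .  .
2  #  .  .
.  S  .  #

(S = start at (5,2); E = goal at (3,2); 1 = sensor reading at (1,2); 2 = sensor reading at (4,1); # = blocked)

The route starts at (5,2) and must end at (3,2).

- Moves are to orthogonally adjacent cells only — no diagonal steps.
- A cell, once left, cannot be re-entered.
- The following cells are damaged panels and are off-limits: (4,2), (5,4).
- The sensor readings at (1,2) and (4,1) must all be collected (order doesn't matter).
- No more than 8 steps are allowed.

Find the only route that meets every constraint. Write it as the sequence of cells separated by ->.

Any route must reach (1,2) and (4,1) and still end at (3,2) within 8 moves, so the order of the required stops is forced.
Route from (5,2): left to (5,1), 4× up (reaching (1,1)), right to (1,2), 2× down (reaching (3,2)) — 8 moves in all.
Check: all required cells visited; 8 ≤ 8 moves.

(5,2) -> (5,1) -> (4,1) -> (3,1) -> (2,1) -> (1,1) -> (1,2) -> (2,2) -> (3,2)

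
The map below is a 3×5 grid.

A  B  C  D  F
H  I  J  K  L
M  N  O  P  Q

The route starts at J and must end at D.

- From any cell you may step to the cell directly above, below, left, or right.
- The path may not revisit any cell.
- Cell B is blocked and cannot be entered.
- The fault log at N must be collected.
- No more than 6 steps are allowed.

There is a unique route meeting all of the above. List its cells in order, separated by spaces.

The budget equals the shortest possible length, so every move has to be on a shortest route through the required cells.
Route from J: left to I, down to N, 2× right (reaching P), 2× up (reaching D) — 6 moves in all.
Check: all required cells visited; 6 ≤ 6 moves.

J I N O P K D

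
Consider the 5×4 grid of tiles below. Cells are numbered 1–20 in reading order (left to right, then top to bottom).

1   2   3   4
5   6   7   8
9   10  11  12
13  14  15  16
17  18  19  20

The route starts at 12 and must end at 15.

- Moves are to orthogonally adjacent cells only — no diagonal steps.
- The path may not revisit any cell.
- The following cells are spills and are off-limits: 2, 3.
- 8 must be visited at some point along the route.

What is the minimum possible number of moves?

4

Any route passes through 8 somewhere between 12 and 15. Summing Manhattan distances along the two legs (12 → 8 → 15) gives a lower bound of 1 + 3 = 4 moves.
A route of 4 moves achieves this: 12 → 8 → 7 → 11 → 15.
Since 4 matches the lower bound, it is optimal.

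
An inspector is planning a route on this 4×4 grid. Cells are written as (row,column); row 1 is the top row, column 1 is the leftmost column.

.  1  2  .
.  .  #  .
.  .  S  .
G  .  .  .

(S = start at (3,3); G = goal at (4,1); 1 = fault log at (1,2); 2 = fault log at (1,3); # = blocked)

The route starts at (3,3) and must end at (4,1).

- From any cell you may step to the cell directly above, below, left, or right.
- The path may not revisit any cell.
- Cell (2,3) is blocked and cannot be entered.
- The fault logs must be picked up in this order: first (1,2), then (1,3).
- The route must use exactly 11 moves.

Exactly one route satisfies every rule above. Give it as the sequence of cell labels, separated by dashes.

(3,3) - (3,2) - (2,2) - (1,2) - (1,3) - (1,4) - (2,4) - (3,4) - (4,4) - (4,3) - (4,2) - (4,1)

The waypoints must appear in the order (1,2), (1,3), with no cell reused.
Route from (3,3): left to (3,2), 2× up (reaching (1,2)), 2× right (reaching (1,4)), 3× down (reaching (4,4)), 3× left (reaching (4,1)) — 11 moves in all.
Check: order respected (1 at step 3, 2 at step 4); 11 moves as required.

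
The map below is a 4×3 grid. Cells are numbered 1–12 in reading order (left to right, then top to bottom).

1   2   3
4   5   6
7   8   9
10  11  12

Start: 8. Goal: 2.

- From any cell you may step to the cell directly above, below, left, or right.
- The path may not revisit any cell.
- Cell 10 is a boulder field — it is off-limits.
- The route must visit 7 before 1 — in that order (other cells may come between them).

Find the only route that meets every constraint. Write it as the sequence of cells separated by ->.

The waypoints must appear in the order 7, 1, with no cell reused.
Route from 8: left 1 to 7, up 2 to 1, right 1 to 2 — 4 moves in all.
Check: order respected (7 at step 1, 1 at step 3).

8 -> 7 -> 4 -> 1 -> 2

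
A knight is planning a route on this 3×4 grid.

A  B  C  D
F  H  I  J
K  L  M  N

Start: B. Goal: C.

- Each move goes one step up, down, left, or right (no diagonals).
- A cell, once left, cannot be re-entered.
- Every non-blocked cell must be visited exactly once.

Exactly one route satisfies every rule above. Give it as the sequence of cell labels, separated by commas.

Need to visit all 12 open cells exactly once, starting at B and ending at C.
Cell N has only two open neighbours (J and M), so the path must pass straight through it: one of those is the cell it's entered from and the other is where it exits.
Route from B: left 1 to A, down 2 to K, right 1 to L, up 1 to H, right 1 to I, down 1 to M, right 1 to N, up 2 to D, left 1 to C — 11 moves in all.
Check: all 12 open cells covered.

B, A, F, K, L, H, I, M, N, J, D, C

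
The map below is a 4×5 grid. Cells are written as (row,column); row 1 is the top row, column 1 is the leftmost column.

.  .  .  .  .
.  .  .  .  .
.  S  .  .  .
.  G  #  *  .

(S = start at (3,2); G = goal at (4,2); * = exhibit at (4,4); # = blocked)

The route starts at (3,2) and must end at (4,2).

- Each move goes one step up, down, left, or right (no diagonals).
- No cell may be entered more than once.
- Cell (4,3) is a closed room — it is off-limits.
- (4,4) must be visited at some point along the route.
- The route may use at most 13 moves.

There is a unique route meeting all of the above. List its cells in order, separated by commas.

(3,2), (3,3), (3,4), (4,4), (4,5), (3,5), (2,5), (2,4), (2,3), (2,2), (2,1), (3,1), (4,1), (4,2)

The budget equals the shortest possible length, so every move has to be on a shortest route through the required cells.
Route from (3,2): right 2 to (3,4), down 1 to (4,4), right 1 to (4,5), up 2 to (2,5), left 4 to (2,1), down 2 to (4,1), right 1 to (4,2) — 13 moves in all.
Check: all required cells visited; 13 ≤ 13 moves.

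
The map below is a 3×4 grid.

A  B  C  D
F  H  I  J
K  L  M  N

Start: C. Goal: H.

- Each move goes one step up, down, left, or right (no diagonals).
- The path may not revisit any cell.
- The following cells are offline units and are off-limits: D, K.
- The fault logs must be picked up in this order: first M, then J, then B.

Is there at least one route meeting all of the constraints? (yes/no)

no

Even ignoring the required order, no revisit-free route from C to H manages to pass through all of M, J, and B: branching out from C, every path either misses one of them or, having collected them, can no longer reach H without re-entering a cell.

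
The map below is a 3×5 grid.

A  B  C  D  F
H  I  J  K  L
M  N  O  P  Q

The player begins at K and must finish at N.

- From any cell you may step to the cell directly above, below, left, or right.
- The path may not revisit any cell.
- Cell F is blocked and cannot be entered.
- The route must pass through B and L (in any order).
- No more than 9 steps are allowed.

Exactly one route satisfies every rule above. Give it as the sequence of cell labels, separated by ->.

K -> L -> Q -> P -> O -> J -> C -> B -> I -> N

The 9-move cap with required stops at B, L leaves no slack for detours.
Route from K: right 1 to L, down 1 to Q, left 2 to O, up 2 to C, left 1 to B, down 2 to N — 9 moves in all.
Check: all required cells visited; 9 ≤ 9 moves.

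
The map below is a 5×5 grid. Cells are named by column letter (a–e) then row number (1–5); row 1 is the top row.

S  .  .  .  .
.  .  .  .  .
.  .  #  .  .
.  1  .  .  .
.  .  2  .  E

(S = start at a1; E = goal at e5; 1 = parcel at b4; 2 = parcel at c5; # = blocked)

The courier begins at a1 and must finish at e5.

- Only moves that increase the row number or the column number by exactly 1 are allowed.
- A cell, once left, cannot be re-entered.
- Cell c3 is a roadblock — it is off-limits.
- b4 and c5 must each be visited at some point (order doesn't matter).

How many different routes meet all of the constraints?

8

A right/down-only route from a1 to e5 makes exactly 4 down-moves and 4 right-moves in some order.
With no other constraints that would be C(8,4) = 70 routes.
A monotone route can only reach the required cells in the order b4, c5, so split there and multiply the segment counts (each segment already excludes blocked cells): a1→b4: 4; b4→c5: 2; c5→e5: 1; product = 8.
That gives 8 routes.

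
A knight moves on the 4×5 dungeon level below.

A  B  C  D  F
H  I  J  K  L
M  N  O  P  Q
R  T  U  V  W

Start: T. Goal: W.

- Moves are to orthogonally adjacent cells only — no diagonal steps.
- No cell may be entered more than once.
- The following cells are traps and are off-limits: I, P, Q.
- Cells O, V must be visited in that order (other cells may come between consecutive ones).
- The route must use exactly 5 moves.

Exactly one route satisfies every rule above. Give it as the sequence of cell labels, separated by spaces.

The waypoints must appear in the order O, V, with no cell reused.
Route from T: up 1 to N, right 1 to O, down 1 to U, right 2 to W — 5 moves in all.
Check: order respected (O at step 2, V at step 4); 5 moves as required.

T N O U V W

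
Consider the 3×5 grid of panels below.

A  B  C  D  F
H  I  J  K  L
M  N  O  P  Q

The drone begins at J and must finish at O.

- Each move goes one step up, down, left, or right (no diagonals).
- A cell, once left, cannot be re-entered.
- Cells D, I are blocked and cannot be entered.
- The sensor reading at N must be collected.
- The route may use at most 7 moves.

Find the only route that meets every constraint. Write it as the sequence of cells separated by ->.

The 7-move cap with required stops at N leaves no slack for detours.
Route from J: up to C, 2× left (reaching A), 2× down (reaching M), 2× right (reaching O) — 7 moves in all.
Check: all required cells visited; 7 ≤ 7 moves.

J -> C -> B -> A -> H -> M -> N -> O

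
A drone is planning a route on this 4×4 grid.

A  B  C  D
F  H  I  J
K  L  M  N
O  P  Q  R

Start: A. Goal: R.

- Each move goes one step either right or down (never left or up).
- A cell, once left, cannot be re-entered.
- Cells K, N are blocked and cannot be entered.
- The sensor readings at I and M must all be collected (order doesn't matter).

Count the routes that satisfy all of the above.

3

A right/down-only route from A to R makes exactly 3 down-moves and 3 right-moves in some order.
With no other constraints that would be C(6,3) = 20 routes.
A monotone route can only reach the required cells in the order I, M, so split there and multiply the segment counts (each segment already excludes blocked cells): A→I: 3; I→M: 1; M→R: 1; product = 3.
That gives 3 routes.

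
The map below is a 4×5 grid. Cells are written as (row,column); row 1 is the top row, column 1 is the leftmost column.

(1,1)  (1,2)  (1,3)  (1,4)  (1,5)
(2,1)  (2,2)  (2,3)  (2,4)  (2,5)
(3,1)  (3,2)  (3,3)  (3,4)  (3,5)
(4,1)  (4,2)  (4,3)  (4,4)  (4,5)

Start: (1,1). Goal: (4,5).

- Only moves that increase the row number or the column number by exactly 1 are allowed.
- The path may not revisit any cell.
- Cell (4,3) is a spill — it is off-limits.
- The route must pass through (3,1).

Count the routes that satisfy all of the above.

2

A right/down-only route from (1,1) to (4,5) makes exactly 3 down-moves and 4 right-moves in some order.
With no other constraints that would be C(7,3) = 35 routes.
Split at (3,1) and multiply the segment counts (each segment already excludes blocked cells): (1,1)→(3,1): 1; (3,1)→(4,5): 2; product = 2.
That gives 2 routes.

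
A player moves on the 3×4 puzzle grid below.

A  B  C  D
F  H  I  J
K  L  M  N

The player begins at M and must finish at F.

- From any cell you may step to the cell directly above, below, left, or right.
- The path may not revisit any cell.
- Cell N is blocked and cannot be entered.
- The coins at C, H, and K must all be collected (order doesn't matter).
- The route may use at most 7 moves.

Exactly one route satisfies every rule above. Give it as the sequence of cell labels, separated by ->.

M -> I -> C -> B -> H -> L -> K -> F

Any route must reach C, H, and K and still end at F within 7 moves, so the order of the required stops is forced.
Route from M: up 2 to C, left 1 to B, down 2 to L, left 1 to K, up 1 to F — 7 moves in all.
Check: all required cells visited; 7 ≤ 7 moves.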